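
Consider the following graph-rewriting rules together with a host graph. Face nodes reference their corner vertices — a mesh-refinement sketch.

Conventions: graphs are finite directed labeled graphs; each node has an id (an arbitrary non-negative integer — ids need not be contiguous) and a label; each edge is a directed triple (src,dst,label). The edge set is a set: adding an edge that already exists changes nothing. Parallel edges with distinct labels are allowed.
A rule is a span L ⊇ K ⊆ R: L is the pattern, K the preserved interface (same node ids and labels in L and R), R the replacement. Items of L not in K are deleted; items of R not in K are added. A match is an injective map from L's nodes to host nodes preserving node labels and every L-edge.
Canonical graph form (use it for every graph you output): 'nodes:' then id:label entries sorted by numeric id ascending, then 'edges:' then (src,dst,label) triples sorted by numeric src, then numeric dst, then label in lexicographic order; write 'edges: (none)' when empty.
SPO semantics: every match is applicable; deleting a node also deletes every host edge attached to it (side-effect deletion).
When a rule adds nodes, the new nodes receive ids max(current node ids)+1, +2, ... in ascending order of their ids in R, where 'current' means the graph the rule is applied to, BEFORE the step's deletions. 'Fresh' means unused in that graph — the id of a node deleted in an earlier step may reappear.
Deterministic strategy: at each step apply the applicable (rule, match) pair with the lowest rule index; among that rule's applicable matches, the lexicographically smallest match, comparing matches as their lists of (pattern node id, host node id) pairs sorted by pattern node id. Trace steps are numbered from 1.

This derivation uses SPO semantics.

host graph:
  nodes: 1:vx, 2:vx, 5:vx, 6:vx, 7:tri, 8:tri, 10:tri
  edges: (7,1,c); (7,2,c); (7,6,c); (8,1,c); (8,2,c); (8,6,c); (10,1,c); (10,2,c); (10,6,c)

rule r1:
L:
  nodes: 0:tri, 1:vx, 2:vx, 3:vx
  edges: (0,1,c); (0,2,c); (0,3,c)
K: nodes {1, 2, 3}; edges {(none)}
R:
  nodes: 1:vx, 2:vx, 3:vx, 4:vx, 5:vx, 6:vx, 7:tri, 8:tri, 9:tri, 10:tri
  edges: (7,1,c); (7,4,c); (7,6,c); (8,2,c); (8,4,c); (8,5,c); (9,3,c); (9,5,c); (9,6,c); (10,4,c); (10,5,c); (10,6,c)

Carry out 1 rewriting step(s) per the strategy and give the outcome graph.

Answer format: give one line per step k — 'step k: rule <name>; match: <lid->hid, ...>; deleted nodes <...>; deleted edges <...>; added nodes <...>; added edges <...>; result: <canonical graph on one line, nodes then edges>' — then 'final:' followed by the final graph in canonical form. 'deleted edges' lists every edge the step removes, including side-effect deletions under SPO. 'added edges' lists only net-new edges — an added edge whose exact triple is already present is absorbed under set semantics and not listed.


step 1: rule r1; match: 0->7, 1->1, 2->2, 3->6; deleted nodes 7; deleted edges (7,1,c); (7,2,c); (7,6,c); added nodes 11, 12, 13, 14, 15, 16, 17; added edges (14,1,c); (14,11,c); (14,13,c); (15,2,c); (15,11,c); (15,12,c); (16,6,c); (16,12,c); (16,13,c); (17,11,c); (17,12,c); (17,13,c); result: nodes: 1:vx, 2:vx, 5:vx, 6:vx, 8:tri, 10:tri, 11:vx, 12:vx, 13:vx, 14:tri, 15:tri, 16:tri, 17:tri edges: (8,1,c); (8,2,c); (8,6,c); (10,1,c); (10,2,c); (10,6,c); (14,1,c); (14,11,c); (14,13,c); (15,2,c); (15,11,c); (15,12,c); (16,6,c); (16,12,c); (16,13,c); (17,11,c); (17,12,c); (17,13,c)
final:
nodes: 1:vx, 2:vx, 5:vx, 6:vx, 8:tri, 10:tri, 11:vx, 12:vx, 13:vx, 14:tri, 15:tri, 16:tri, 17:tri
edges: (8,1,c); (8,2,c); (8,6,c); (10,1,c); (10,2,c); (10,6,c); (14,1,c); (14,11,c); (14,13,c); (15,2,c); (15,11,c); (15,12,c); (16,6,c); (16,12,c); (16,13,c); (17,11,c); (17,12,c); (17,13,c)


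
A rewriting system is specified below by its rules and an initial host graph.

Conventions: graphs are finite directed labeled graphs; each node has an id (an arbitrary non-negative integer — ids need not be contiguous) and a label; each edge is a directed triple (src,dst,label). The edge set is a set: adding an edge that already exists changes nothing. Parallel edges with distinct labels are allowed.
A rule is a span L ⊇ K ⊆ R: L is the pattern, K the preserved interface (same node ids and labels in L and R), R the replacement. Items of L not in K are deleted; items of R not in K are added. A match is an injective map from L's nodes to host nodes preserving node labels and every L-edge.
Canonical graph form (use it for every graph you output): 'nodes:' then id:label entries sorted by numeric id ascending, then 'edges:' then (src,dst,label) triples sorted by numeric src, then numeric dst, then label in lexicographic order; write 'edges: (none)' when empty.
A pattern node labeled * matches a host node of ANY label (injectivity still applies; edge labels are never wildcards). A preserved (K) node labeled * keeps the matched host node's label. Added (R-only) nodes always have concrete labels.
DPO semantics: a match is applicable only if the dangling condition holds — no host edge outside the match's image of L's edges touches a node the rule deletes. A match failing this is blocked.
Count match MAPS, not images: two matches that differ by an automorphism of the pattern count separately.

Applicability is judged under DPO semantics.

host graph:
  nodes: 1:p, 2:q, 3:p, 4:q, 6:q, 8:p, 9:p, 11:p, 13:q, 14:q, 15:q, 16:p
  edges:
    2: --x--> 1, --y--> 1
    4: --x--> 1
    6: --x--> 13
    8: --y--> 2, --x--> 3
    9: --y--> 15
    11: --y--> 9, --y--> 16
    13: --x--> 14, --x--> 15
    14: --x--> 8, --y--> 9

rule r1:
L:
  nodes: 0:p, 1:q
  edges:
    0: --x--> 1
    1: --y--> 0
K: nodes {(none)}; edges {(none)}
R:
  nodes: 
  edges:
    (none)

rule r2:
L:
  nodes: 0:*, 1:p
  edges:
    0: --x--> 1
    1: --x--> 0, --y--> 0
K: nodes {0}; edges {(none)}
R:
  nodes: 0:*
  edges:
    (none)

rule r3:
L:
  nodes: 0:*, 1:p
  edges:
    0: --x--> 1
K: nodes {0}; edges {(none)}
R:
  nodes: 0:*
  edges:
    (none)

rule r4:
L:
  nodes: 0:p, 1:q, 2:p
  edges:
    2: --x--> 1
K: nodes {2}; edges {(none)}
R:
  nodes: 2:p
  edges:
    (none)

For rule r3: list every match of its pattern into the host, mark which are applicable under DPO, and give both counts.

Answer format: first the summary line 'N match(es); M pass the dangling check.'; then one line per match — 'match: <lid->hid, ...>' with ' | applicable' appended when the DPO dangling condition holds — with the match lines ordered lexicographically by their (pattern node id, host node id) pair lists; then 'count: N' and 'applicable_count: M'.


4 match(es); 1 pass the dangling check.
match: 0->2, 1->1
match: 0->4, 1->1
match: 0->8, 1->3 | applicable
match: 0->14, 1->8
count: 4
applicable_count: 1


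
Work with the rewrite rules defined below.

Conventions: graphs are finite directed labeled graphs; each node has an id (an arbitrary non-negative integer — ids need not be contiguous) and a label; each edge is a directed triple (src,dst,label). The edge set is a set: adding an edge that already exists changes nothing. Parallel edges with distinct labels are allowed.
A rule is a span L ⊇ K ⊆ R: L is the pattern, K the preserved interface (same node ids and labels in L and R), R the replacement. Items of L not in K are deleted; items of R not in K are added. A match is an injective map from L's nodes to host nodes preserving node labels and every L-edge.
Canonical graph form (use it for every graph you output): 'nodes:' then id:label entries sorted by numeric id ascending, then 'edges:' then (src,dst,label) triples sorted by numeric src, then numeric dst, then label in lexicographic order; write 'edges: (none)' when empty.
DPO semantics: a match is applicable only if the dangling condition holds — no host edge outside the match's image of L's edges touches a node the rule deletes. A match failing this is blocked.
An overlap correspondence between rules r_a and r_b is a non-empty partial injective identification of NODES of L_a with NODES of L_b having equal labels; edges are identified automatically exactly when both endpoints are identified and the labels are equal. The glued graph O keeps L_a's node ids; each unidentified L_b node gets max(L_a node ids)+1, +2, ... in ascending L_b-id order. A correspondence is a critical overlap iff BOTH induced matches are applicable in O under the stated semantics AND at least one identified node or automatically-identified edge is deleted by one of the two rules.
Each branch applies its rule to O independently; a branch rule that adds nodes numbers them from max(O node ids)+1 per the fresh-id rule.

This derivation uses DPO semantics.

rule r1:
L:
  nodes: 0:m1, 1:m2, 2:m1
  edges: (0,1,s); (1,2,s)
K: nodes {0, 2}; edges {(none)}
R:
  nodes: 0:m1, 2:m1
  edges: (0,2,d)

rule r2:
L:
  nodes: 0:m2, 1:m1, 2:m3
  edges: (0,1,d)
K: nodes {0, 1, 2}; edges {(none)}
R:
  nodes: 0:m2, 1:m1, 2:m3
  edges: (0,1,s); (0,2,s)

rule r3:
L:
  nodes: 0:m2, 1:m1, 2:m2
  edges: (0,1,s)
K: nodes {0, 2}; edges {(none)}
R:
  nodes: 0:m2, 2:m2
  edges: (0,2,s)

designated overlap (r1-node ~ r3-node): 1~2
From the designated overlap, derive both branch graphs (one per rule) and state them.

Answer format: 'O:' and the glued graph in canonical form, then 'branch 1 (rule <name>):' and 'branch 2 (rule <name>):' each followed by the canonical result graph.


O:
nodes: 0:m1, 1:m2, 2:m1, 3:m2, 4:m1
edges: (0,1,s); (1,2,s); (3,4,s)
branch 1 (rule r1):
nodes: 0:m1, 2:m1, 3:m2, 4:m1
edges: (0,2,d); (3,4,s)
branch 2 (rule r3):
nodes: 0:m1, 1:m2, 2:m1, 3:m2
edges: (0,1,s); (1,2,s); (3,1,s)


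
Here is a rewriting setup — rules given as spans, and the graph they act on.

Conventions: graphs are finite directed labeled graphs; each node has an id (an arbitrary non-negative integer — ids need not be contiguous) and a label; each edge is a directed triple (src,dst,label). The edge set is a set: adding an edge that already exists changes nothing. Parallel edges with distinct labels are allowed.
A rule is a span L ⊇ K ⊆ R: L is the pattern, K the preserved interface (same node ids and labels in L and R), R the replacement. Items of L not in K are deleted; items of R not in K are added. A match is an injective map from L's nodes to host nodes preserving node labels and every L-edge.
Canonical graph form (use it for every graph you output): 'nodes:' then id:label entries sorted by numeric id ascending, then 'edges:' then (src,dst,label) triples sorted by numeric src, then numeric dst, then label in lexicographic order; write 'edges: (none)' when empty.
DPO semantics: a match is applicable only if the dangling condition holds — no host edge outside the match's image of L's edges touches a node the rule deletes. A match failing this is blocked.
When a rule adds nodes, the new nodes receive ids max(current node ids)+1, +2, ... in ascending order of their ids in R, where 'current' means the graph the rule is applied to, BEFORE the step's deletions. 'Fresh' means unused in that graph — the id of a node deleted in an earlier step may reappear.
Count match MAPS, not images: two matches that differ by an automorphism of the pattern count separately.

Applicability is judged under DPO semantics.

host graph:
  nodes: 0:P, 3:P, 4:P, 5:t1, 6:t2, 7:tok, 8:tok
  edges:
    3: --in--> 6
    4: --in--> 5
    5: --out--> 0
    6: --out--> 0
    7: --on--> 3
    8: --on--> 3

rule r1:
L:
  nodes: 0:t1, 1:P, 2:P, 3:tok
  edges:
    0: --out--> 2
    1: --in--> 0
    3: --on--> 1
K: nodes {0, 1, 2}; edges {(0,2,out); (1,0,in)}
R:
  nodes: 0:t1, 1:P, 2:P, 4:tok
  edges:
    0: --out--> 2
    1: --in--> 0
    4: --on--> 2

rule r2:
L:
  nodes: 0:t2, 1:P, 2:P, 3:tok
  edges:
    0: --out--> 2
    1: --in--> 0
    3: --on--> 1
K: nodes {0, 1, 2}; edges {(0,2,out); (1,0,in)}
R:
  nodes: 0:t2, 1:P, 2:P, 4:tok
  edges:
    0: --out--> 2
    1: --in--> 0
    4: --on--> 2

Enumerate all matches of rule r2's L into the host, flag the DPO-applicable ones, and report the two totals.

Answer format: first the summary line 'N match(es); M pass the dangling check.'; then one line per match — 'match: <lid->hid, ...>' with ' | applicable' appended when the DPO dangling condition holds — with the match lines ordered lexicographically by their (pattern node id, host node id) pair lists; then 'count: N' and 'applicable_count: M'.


2 match(es); 2 pass the dangling check.
match: 0->6, 1->3, 2->0, 3->7 | applicable
match: 0->6, 1->3, 2->0, 3->8 | applicable
count: 2
applicable_count: 2


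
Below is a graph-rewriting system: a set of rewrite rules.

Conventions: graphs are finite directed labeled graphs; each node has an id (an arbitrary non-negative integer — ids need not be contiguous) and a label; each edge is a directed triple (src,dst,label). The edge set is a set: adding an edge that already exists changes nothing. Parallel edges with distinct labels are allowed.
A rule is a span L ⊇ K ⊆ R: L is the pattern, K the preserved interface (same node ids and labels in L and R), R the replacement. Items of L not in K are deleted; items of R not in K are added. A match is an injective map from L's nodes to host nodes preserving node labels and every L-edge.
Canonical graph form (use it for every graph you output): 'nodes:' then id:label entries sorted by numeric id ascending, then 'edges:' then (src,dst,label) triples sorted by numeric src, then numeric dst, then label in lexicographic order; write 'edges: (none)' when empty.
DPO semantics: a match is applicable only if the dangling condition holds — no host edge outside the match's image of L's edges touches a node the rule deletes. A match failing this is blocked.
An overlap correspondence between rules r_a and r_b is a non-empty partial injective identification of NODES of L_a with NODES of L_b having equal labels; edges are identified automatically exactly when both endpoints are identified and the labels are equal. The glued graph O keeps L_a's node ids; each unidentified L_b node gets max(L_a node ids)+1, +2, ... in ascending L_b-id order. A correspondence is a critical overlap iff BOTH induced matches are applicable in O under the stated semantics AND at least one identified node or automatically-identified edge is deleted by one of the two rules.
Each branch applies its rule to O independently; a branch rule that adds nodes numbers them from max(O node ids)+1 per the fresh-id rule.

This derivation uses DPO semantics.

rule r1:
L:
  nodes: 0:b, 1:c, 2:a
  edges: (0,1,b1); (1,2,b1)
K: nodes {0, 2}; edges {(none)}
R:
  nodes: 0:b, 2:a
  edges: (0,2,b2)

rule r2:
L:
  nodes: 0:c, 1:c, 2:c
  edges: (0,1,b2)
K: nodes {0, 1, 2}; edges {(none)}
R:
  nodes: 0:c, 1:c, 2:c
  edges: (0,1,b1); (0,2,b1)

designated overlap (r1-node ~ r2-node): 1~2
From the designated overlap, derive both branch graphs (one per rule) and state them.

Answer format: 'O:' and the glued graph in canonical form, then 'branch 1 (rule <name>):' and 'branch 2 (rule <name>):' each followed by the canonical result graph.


O:
nodes: 0:b, 1:c, 2:a, 3:c, 4:c
edges: (0,1,b1); (1,2,b1); (3,4,b2)
branch 1 (rule r1):
nodes: 0:b, 2:a, 3:c, 4:c
edges: (0,2,b2); (3,4,b2)
branch 2 (rule r2):
nodes: 0:b, 1:c, 2:a, 3:c, 4:c
edges: (0,1,b1); (1,2,b1); (3,1,b1); (3,4,b1)


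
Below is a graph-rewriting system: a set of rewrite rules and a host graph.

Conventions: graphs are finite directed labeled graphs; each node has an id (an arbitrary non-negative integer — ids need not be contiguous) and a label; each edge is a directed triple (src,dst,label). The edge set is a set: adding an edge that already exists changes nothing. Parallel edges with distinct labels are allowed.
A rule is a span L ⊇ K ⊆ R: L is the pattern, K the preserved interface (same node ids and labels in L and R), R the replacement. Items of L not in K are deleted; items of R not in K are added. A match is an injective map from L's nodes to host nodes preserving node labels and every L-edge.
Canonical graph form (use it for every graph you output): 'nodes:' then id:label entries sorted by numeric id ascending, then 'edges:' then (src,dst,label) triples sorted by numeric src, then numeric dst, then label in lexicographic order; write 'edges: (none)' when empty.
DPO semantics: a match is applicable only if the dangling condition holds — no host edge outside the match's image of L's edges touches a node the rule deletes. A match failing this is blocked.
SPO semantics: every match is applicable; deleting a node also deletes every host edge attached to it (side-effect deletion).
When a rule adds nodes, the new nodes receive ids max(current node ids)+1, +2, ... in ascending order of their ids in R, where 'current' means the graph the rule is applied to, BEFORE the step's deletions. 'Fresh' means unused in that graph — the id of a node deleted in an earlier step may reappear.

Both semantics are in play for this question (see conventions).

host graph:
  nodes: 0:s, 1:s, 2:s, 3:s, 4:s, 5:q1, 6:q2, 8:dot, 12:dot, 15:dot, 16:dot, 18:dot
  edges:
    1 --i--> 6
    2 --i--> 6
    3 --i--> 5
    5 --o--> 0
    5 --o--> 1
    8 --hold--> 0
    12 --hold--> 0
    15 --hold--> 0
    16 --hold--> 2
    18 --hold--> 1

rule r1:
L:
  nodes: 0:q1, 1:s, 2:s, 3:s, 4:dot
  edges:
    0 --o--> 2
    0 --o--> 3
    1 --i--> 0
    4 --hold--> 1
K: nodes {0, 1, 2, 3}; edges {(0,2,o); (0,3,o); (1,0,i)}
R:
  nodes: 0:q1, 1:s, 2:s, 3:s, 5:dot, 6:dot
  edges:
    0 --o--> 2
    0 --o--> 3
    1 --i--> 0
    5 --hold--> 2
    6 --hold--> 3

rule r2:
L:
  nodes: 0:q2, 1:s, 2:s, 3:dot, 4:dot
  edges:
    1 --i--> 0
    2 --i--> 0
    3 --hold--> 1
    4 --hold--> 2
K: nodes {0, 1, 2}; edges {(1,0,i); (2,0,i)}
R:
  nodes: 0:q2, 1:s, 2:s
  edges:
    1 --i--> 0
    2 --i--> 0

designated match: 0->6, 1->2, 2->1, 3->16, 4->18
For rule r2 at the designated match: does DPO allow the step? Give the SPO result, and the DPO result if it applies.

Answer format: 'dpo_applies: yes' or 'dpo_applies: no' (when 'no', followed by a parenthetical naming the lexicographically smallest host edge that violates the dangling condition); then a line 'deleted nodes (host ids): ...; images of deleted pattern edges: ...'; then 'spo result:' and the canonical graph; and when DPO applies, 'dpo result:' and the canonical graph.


dpo_applies: yes
deleted nodes (host ids): 16, 18; images of deleted pattern edges: (16,2,hold); (18,1,hold)
spo result:
nodes: 0:s, 1:s, 2:s, 3:s, 4:s, 5:q1, 6:q2, 8:dot, 12:dot, 15:dot
edges: (1,6,i); (2,6,i); (3,5,i); (5,0,o); (5,1,o); (8,0,hold); (12,0,hold); (15,0,hold)
dpo result:
nodes: 0:s, 1:s, 2:s, 3:s, 4:s, 5:q1, 6:q2, 8:dot, 12:dot, 15:dot
edges: (1,6,i); (2,6,i); (3,5,i); (5,0,o); (5,1,o); (8,0,hold); (12,0,hold); (15,0,hold)


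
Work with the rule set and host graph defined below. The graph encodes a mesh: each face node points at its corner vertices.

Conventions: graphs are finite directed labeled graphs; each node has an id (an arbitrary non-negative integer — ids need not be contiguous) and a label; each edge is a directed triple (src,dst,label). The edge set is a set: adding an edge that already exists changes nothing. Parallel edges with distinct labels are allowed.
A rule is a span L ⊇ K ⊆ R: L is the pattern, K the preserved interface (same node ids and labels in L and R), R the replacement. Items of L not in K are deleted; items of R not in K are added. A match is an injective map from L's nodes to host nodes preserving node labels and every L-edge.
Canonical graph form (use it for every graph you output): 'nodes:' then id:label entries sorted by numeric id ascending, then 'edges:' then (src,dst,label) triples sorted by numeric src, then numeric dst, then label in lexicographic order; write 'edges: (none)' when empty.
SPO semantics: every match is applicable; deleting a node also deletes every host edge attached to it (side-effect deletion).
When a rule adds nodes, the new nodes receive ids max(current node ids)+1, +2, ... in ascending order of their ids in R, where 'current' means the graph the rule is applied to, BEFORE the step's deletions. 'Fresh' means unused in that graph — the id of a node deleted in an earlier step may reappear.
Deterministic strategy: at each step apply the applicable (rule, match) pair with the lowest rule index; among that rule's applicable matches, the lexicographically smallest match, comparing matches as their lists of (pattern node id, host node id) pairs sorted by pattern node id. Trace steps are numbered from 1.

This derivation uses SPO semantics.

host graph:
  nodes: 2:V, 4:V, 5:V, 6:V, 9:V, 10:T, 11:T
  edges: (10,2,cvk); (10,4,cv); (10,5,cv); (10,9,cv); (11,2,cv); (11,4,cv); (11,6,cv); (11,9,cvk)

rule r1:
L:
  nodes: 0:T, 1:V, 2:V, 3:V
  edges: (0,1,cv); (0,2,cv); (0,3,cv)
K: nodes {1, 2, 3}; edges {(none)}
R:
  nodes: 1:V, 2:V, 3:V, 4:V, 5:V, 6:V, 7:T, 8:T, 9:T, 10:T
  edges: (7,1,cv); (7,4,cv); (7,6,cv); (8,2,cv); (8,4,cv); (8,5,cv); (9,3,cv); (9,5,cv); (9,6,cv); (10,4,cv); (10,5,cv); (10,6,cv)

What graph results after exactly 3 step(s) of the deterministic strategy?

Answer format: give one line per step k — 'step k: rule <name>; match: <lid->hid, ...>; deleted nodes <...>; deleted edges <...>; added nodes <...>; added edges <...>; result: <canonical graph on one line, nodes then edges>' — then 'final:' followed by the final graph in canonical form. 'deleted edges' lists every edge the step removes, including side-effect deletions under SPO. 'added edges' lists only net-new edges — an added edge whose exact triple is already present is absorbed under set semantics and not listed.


step 1: rule r1; match: 0->10, 1->4, 2->5, 3->9; deleted nodes 10; deleted edges (10,2,cvk); (10,4,cv); (10,5,cv); (10,9,cv); added nodes 12, 13, 14, 15, 16, 17, 18; added edges (15,4,cv); (15,12,cv); (15,14,cv); (16,5,cv); (16,12,cv); (16,13,cv); (17,9,cv); (17,13,cv); (17,14,cv); (18,12,cv); (18,13,cv); (18,14,cv); result: nodes: 2:V, 4:V, 5:V, 6:V, 9:V, 11:T, 12:V, 13:V, 14:V, 15:T, 16:T, 17:T, 18:T edges: (11,2,cv); (11,4,cv); (11,6,cv); (11,9,cvk); (15,4,cv); (15,12,cv); (15,14,cv); (16,5,cv); (16,12,cv); (16,13,cv); (17,9,cv); (17,13,cv); (17,14,cv); (18,12,cv); (18,13,cv); (18,14,cv)
step 2: rule r1; match: 0->11, 1->2, 2->4, 3->6; deleted nodes 11; deleted edges (11,2,cv); (11,4,cv); (11,6,cv); (11,9,cvk); added nodes 19, 20, 21, 22, 23, 24, 25; added edges (22,2,cv); (22,19,cv); (22,21,cv); (23,4,cv); (23,19,cv); (23,20,cv); (24,6,cv); (24,20,cv); (24,21,cv); (25,19,cv); (25,20,cv); (25,21,cv); result: nodes: 2:V, 4:V, 5:V, 6:V, 9:V, 12:V, 13:V, 14:V, 15:T, 16:T, 17:T, 18:T, 19:V, 20:V, 21:V, 22:T, 23:T, 24:T, 25:T edges: (15,4,cv); (15,12,cv); (15,14,cv); (16,5,cv); (16,12,cv); (16,13,cv); (17,9,cv); (17,13,cv); (17,14,cv); (18,12,cv); (18,13,cv); (18,14,cv); (22,2,cv); (22,19,cv); (22,21,cv); (23,4,cv); (23,19,cv); (23,20,cv); (24,6,cv); (24,20,cv); (24,21,cv); (25,19,cv); (25,20,cv); (25,21,cv)
step 3: rule r1; match: 0->15, 1->4, 2->12, 3->14; deleted nodes 15; deleted edges (15,4,cv); (15,12,cv); (15,14,cv); added nodes 26, 27, 28, 29, 30, 31, 32; added edges (29,4,cv); (29,26,cv); (29,28,cv); (30,12,cv); (30,26,cv); (30,27,cv); (31,14,cv); (31,27,cv); (31,28,cv); (32,26,cv); (32,27,cv); (32,28,cv); result: nodes: 2:V, 4:V, 5:V, 6:V, 9:V, 12:V, 13:V, 14:V, 16:T, 17:T, 18:T, 19:V, 20:V, 21:V, 22:T, 23:T, 24:T, 25:T, 26:V, 27:V, 28:V, 29:T, 30:T, 31:T, 32:T edges: (16,5,cv); (16,12,cv); (16,13,cv); (17,9,cv); (17,13,cv); (17,14,cv); (18,12,cv); (18,13,cv); (18,14,cv); (22,2,cv); (22,19,cv); (22,21,cv); (23,4,cv); (23,19,cv); (23,20,cv); (24,6,cv); (24,20,cv); (24,21,cv); (25,19,cv); (25,20,cv); (25,21,cv); (29,4,cv); (29,26,cv); (29,28,cv); (30,12,cv); (30,26,cv); (30,27,cv); (31,14,cv); (31,27,cv); (31,28,cv); (32,26,cv); (32,27,cv); (32,28,cv)
final:
nodes: 2:V, 4:V, 5:V, 6:V, 9:V, 12:V, 13:V, 14:V, 16:T, 17:T, 18:T, 19:V, 20:V, 21:V, 22:T, 23:T, 24:T, 25:T, 26:V, 27:V, 28:V, 29:T, 30:T, 31:T, 32:T
edges: (16,5,cv); (16,12,cv); (16,13,cv); (17,9,cv); (17,13,cv); (17,14,cv); (18,12,cv); (18,13,cv); (18,14,cv); (22,2,cv); (22,19,cv); (22,21,cv); (23,4,cv); (23,19,cv); (23,20,cv); (24,6,cv); (24,20,cv); (24,21,cv); (25,19,cv); (25,20,cv); (25,21,cv); (29,4,cv); (29,26,cv); (29,28,cv); (30,12,cv); (30,26,cv); (30,27,cv); (31,14,cv); (31,27,cv); (31,28,cv); (32,26,cv); (32,27,cv); (32,28,cv)


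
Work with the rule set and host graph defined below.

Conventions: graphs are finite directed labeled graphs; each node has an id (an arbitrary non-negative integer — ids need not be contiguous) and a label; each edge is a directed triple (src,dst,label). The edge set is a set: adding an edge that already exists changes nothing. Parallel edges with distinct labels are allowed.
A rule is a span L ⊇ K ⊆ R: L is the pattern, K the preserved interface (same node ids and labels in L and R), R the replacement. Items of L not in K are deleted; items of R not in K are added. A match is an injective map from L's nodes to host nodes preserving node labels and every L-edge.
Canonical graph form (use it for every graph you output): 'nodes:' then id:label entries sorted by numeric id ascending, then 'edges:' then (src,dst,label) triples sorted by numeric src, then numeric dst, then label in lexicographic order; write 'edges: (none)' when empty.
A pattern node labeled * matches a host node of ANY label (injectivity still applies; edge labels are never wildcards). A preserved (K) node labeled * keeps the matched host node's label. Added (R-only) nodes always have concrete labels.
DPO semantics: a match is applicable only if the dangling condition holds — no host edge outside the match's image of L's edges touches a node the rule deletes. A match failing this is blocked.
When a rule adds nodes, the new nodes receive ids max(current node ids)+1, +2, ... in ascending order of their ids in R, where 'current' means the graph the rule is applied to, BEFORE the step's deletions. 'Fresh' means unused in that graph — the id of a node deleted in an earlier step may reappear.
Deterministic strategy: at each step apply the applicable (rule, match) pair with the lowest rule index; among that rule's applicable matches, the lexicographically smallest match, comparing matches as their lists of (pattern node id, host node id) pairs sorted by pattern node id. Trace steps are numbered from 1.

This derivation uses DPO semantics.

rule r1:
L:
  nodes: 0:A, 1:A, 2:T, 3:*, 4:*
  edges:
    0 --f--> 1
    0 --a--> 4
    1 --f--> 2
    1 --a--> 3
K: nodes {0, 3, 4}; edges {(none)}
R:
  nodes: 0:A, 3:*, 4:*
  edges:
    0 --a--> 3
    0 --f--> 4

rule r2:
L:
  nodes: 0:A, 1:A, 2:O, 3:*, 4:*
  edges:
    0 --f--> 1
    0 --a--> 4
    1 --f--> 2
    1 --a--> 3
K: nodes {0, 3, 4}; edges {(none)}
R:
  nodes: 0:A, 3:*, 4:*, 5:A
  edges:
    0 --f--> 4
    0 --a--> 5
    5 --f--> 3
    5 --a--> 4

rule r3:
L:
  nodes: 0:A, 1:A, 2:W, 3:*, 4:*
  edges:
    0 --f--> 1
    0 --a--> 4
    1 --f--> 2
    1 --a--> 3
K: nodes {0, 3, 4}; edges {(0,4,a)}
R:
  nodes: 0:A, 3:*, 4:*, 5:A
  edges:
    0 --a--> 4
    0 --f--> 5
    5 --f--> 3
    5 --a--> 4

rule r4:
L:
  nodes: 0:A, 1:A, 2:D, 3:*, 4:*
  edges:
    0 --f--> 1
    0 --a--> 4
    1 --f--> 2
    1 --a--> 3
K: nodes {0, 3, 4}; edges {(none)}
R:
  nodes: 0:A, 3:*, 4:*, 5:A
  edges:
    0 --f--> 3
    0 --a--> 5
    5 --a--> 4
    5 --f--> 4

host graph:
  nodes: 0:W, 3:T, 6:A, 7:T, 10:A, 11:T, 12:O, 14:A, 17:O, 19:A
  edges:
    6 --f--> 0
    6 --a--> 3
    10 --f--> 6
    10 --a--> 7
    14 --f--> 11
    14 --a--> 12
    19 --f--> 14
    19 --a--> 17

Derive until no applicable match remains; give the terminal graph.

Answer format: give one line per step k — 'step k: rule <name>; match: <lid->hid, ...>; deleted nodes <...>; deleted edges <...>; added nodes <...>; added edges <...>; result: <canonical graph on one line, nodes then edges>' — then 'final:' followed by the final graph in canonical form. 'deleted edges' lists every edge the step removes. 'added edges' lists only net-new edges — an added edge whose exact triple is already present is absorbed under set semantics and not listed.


step 1: rule r1; match: 0->19, 1->14, 2->11, 3->12, 4->17; deleted nodes 11, 14; deleted edges (14,11,f); (14,12,a); (19,14,f); (19,17,a); added nodes (none); added edges (19,12,a); (19,17,f); result: nodes: 0:W, 3:T, 6:A, 7:T, 10:A, 12:O, 17:O, 19:A edges: (6,0,f); (6,3,a); (10,6,f); (10,7,a); (19,12,a); (19,17,f)
step 2: rule r3; match: 0->10, 1->6, 2->0, 3->3, 4->7; deleted nodes 0, 6; deleted edges (6,0,f); (6,3,a); (10,6,f); added nodes 20; added edges (10,20,f); (20,3,f); (20,7,a); result: nodes: 3:T, 7:T, 10:A, 12:O, 17:O, 19:A, 20:A edges: (10,7,a); (10,20,f); (19,12,a); (19,17,f); (20,3,f); (20,7,a)
final:
nodes: 3:T, 7:T, 10:A, 12:O, 17:O, 19:A, 20:A
edges: (10,7,a); (10,20,f); (19,12,a); (19,17,f); (20,3,f); (20,7,a)


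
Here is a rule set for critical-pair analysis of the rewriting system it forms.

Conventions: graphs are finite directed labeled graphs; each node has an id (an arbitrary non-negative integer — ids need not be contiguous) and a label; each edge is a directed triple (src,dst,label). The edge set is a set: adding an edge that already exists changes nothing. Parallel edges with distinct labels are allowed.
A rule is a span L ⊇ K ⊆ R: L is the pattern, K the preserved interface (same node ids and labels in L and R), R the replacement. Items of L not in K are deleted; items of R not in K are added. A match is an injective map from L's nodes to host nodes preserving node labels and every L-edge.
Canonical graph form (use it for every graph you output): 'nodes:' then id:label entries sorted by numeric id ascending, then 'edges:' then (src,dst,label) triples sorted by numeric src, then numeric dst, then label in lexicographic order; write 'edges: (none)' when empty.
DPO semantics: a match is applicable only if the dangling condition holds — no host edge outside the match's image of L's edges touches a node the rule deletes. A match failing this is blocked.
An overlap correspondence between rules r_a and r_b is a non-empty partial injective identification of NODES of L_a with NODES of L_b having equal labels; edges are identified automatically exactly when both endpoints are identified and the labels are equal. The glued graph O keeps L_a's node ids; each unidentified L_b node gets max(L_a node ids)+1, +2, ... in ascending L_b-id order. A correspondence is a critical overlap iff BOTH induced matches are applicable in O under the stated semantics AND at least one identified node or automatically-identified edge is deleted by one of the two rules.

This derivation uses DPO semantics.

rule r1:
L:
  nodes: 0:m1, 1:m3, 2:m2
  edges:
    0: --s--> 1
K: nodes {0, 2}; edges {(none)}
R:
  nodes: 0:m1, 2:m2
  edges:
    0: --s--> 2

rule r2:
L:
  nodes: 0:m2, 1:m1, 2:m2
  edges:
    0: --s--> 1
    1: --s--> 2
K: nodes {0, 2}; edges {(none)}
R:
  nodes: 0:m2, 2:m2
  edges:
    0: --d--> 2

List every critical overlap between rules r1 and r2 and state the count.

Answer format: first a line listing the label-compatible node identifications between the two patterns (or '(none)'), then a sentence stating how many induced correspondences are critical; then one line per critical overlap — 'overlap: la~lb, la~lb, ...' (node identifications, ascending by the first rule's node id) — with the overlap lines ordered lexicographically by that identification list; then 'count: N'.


label-compatible node identifications between L(r1) and L(r2): 0~1, 2~0, 2~2
0 of the induced correspondences are critical overlaps of r1 and r2.
count: 0


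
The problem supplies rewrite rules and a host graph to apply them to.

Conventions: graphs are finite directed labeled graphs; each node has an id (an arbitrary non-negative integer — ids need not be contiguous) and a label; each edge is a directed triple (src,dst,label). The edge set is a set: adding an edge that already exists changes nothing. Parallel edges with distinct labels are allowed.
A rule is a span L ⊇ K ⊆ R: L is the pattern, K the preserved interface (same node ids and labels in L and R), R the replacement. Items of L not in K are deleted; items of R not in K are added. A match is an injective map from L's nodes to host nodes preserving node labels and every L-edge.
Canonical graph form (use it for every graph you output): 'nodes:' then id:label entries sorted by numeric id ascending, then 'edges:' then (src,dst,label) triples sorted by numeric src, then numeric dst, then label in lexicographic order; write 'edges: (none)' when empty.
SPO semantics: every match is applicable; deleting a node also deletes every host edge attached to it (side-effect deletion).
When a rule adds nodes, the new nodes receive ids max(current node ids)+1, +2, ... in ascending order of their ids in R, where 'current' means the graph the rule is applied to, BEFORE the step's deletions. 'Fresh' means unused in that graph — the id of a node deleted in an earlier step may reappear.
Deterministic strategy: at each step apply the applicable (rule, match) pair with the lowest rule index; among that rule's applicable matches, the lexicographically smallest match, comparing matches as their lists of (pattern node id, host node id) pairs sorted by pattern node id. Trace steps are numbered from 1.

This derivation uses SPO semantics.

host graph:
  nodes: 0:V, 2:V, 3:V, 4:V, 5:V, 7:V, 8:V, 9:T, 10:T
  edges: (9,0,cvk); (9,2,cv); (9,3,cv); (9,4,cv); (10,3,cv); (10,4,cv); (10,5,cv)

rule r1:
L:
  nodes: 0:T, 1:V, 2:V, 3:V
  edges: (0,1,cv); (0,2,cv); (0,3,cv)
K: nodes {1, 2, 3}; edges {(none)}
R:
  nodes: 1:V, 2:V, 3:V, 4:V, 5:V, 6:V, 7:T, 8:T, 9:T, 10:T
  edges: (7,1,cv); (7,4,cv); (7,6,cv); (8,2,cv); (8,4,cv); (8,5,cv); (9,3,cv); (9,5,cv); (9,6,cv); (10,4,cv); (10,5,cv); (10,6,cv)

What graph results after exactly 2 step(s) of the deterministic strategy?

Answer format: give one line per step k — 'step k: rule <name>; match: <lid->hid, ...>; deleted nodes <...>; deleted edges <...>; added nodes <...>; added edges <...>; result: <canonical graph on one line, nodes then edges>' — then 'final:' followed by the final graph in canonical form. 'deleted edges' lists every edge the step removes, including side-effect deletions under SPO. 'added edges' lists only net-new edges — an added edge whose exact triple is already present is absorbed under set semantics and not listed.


step 1: rule r1; match: 0->9, 1->2, 2->3, 3->4; deleted nodes 9; deleted edges (9,0,cvk); (9,2,cv); (9,3,cv); (9,4,cv); added nodes 11, 12, 13, 14, 15, 16, 17; added edges (14,2,cv); (14,11,cv); (14,13,cv); (15,3,cv); (15,11,cv); (15,12,cv); (16,4,cv); (16,12,cv); (16,13,cv); (17,11,cv); (17,12,cv); (17,13,cv); result: nodes: 0:V, 2:V, 3:V, 4:V, 5:V, 7:V, 8:V, 10:T, 11:V, 12:V, 13:V, 14:T, 15:T, 16:T, 17:T edges: (10,3,cv); (10,4,cv); (10,5,cv); (14,2,cv); (14,11,cv); (14,13,cv); (15,3,cv); (15,11,cv); (15,12,cv); (16,4,cv); (16,12,cv); (16,13,cv); (17,11,cv); (17,12,cv); (17,13,cv)
step 2: rule r1; match: 0->10, 1->3, 2->4, 3->5; deleted nodes 10; deleted edges (10,3,cv); (10,4,cv); (10,5,cv); added nodes 18, 19, 20, 21, 22, 23, 24; added edges (21,3,cv); (21,18,cv); (21,20,cv); (22,4,cv); (22,18,cv); (22,19,cv); (23,5,cv); (23,19,cv); (23,20,cv); (24,18,cv); (24,19,cv); (24,20,cv); result: nodes: 0:V, 2:V, 3:V, 4:V, 5:V, 7:V, 8:V, 11:V, 12:V, 13:V, 14:T, 15:T, 16:T, 17:T, 18:V, 19:V, 20:V, 21:T, 22:T, 23:T, 24:T edges: (14,2,cv); (14,11,cv); (14,13,cv); (15,3,cv); (15,11,cv); (15,12,cv); (16,4,cv); (16,12,cv); (16,13,cv); (17,11,cv); (17,12,cv); (17,13,cv); (21,3,cv); (21,18,cv); (21,20,cv); (22,4,cv); (22,18,cv); (22,19,cv); (23,5,cv); (23,19,cv); (23,20,cv); (24,18,cv); (24,19,cv); (24,20,cv)
final:
nodes: 0:V, 2:V, 3:V, 4:V, 5:V, 7:V, 8:V, 11:V, 12:V, 13:V, 14:T, 15:T, 16:T, 17:T, 18:V, 19:V, 20:V, 21:T, 22:T, 23:T, 24:T
edges: (14,2,cv); (14,11,cv); (14,13,cv); (15,3,cv); (15,11,cv); (15,12,cv); (16,4,cv); (16,12,cv); (16,13,cv); (17,11,cv); (17,12,cv); (17,13,cv); (21,3,cv); (21,18,cv); (21,20,cv); (22,4,cv); (22,18,cv); (22,19,cv); (23,5,cv); (23,19,cv); (23,20,cv); (24,18,cv); (24,19,cv); (24,20,cv)


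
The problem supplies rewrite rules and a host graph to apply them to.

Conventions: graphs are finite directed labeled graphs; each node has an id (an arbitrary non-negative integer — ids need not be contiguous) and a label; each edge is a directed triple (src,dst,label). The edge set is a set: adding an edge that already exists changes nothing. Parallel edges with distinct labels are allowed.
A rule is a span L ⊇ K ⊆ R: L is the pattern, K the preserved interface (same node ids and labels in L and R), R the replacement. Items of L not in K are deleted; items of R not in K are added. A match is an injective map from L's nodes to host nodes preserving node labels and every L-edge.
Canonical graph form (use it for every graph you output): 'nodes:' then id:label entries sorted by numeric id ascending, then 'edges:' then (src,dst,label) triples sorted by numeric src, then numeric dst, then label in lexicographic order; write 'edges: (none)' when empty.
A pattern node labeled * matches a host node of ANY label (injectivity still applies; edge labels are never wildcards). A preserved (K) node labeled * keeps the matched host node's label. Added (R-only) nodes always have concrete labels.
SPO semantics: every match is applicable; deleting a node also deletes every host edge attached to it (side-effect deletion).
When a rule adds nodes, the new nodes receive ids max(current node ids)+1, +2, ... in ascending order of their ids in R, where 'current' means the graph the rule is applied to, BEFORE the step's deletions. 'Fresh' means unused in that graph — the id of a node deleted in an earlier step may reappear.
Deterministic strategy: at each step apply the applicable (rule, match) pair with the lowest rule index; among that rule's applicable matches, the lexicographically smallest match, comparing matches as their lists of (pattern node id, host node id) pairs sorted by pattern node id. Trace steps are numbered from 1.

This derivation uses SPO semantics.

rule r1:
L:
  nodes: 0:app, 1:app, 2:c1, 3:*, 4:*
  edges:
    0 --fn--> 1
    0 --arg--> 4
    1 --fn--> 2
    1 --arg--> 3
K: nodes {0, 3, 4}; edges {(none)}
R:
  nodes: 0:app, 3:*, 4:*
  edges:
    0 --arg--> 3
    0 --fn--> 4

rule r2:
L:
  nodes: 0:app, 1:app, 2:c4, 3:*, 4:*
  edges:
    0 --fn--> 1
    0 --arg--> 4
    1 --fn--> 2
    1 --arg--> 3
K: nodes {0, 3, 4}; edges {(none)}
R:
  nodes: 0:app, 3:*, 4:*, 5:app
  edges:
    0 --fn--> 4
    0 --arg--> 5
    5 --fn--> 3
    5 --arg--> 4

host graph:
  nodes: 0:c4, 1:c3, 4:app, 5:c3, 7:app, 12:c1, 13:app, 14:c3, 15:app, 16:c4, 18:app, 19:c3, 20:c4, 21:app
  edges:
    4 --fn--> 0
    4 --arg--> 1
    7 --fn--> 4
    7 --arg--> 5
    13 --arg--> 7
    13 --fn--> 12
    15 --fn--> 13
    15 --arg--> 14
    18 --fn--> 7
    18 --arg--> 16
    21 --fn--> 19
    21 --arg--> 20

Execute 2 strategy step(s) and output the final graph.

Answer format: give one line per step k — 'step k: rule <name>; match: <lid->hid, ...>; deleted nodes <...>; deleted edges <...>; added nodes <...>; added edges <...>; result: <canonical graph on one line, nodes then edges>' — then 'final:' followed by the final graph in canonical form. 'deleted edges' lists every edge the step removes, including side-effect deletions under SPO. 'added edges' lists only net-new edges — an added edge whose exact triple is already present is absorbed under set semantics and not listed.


step 1: rule r1; match: 0->15, 1->13, 2->12, 3->7, 4->14; deleted nodes 12, 13; deleted edges (13,7,arg); (13,12,fn); (15,13,fn); (15,14,arg); added nodes (none); added edges (15,7,arg); (15,14,fn); result: nodes: 0:c4, 1:c3, 4:app, 5:c3, 7:app, 14:c3, 15:app, 16:c4, 18:app, 19:c3, 20:c4, 21:app edges: (4,0,fn); (4,1,arg); (7,4,fn); (7,5,arg); (15,7,arg); (15,14,fn); (18,7,fn); (18,16,arg); (21,19,fn); (21,20,arg)
step 2: rule r2; match: 0->7, 1->4, 2->0, 3->1, 4->5; deleted nodes 0, 4; deleted edges (4,0,fn); (4,1,arg); (7,4,fn); (7,5,arg); added nodes 22; added edges (7,5,fn); (7,22,arg); (22,1,fn); (22,5,arg); result: nodes: 1:c3, 5:c3, 7:app, 14:c3, 15:app, 16:c4, 18:app, 19:c3, 20:c4, 21:app, 22:app edges: (7,5,fn); (7,22,arg); (15,7,arg); (15,14,fn); (18,7,fn); (18,16,arg); (21,19,fn); (21,20,arg); (22,1,fn); (22,5,arg)
final:
nodes: 1:c3, 5:c3, 7:app, 14:c3, 15:app, 16:c4, 18:app, 19:c3, 20:c4, 21:app, 22:app
edges: (7,5,fn); (7,22,arg); (15,7,arg); (15,14,fn); (18,7,fn); (18,16,arg); (21,19,fn); (21,20,arg); (22,1,fn); (22,5,arg)


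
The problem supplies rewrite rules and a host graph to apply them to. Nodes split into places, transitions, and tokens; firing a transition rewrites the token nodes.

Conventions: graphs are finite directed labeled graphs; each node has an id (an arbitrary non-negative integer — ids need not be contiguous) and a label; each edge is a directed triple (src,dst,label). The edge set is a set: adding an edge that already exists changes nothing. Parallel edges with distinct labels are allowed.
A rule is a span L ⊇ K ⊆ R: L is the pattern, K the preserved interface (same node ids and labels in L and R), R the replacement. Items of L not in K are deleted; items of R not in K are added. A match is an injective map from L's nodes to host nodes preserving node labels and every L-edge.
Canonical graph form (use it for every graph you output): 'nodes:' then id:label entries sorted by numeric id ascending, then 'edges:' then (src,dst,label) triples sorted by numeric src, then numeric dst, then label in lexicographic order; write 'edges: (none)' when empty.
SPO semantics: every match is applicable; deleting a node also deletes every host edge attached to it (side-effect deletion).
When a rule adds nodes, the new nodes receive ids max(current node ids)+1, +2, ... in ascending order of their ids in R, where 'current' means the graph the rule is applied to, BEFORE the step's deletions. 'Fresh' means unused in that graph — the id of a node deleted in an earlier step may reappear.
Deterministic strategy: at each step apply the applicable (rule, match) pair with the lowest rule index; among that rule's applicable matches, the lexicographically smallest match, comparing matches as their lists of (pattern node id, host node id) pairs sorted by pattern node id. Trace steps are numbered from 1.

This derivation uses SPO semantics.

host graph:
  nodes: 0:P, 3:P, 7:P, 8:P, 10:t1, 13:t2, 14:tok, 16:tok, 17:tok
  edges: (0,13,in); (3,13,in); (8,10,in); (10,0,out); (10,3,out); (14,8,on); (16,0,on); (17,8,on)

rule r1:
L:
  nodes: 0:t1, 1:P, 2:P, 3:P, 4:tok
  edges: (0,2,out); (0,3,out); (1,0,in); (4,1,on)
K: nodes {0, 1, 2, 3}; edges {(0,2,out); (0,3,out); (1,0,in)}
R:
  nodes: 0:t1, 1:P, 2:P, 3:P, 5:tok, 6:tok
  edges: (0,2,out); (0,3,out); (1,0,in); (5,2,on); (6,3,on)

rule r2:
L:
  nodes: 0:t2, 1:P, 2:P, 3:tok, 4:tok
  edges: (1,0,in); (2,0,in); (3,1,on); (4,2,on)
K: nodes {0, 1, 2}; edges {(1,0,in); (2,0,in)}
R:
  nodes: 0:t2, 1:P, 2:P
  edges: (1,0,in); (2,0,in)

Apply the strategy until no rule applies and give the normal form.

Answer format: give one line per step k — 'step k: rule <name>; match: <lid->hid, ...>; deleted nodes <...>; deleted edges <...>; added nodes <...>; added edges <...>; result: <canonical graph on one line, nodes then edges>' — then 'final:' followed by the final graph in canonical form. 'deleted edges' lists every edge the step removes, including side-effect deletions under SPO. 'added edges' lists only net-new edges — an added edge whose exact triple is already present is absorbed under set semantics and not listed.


step 1: rule r1; match: 0->10, 1->8, 2->0, 3->3, 4->14; deleted nodes 14; deleted edges (14,8,on); added nodes 18, 19; added edges (18,0,on); (19,3,on); result: nodes: 0:P, 3:P, 7:P, 8:P, 10:t1, 13:t2, 16:tok, 17:tok, 18:tok, 19:tok edges: (0,13,in); (3,13,in); (8,10,in); (10,0,out); (10,3,out); (16,0,on); (17,8,on); (18,0,on); (19,3,on)
step 2: rule r1; match: 0->10, 1->8, 2->0, 3->3, 4->17; deleted nodes 17; deleted edges (17,8,on); added nodes 20, 21; added edges (20,0,on); (21,3,on); result: nodes: 0:P, 3:P, 7:P, 8:P, 10:t1, 13:t2, 16:tok, 18:tok, 19:tok, 20:tok, 21:tok edges: (0,13,in); (3,13,in); (8,10,in); (10,0,out); (10,3,out); (16,0,on); (18,0,on); (19,3,on); (20,0,on); (21,3,on)
step 3: rule r2; match: 0->13, 1->0, 2->3, 3->16, 4->19; deleted nodes 16, 19; deleted edges (16,0,on); (19,3,on); added nodes (none); added edges (none); result: nodes: 0:P, 3:P, 7:P, 8:P, 10:t1, 13:t2, 18:tok, 20:tok, 21:tok edges: (0,13,in); (3,13,in); (8,10,in); (10,0,out); (10,3,out); (18,0,on); (20,0,on); (21,3,on)
step 4: rule r2; match: 0->13, 1->0, 2->3, 3->18, 4->21; deleted nodes 18, 21; deleted edges (18,0,on); (21,3,on); added nodes (none); added edges (none); result: nodes: 0:P, 3:P, 7:P, 8:P, 10:t1, 13:t2, 20:tok edges: (0,13,in); (3,13,in); (8,10,in); (10,0,out); (10,3,out); (20,0,on)
final:
nodes: 0:P, 3:P, 7:P, 8:P, 10:t1, 13:t2, 20:tok
edges: (0,13,in); (3,13,in); (8,10,in); (10,0,out); (10,3,out); (20,0,on)
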